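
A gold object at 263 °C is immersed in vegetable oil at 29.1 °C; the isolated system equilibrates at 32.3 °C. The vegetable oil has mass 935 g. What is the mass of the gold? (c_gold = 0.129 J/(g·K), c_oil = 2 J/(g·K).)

Energy conservation, ΣQ = 0:
m·0.129·(32.3 − 263) + 935·2·(32.3 − 29.1) = 0
-29.76 m = -5984
m = -5984/-29.76 ≈ 201.1 g

m ≈ 201 g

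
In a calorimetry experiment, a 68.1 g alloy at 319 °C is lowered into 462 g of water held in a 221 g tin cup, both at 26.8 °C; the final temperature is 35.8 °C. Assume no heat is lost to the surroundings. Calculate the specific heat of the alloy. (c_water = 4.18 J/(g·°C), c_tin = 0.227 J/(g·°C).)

Setting the total heat transfer to zero:
68.1×c×(35.8 − 319) + 462×4.18×(35.8 − 26.8) + 221×0.227×(35.8 − 26.8) = 0
-19286 c = -17832
c = -17832/-19286 ≈ 0.9246 J/(g·°C)

c ≈ 0.925 J/(g·°C)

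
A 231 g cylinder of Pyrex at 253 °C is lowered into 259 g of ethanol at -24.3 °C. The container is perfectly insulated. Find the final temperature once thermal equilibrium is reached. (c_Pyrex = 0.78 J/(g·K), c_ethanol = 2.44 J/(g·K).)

Let T be the final temperature. ΣQ_i = 0:
231×0.78×(T − 253) + 259×2.44×(T − (-24.3)) = 0
(180.18 + 631.96) T = 180.18×253 + 631.96×(-24.3)
T = 30229 / 812.14 = 37.2 °C

T_f ≈ 37.2 °C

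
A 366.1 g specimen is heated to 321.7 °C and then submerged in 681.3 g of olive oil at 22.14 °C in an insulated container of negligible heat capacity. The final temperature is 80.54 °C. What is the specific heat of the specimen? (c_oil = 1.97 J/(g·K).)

Heat gained plus heat lost sum to zero:
366.1·c·(80.54 − 321.7) + 681.3·1.97·(80.54 − 22.14) = 0
-88289 c = -78382
c = -78382/-88289 ≈ 0.8878 J/(g·K)

c ≈ 0.888 J/(g·K)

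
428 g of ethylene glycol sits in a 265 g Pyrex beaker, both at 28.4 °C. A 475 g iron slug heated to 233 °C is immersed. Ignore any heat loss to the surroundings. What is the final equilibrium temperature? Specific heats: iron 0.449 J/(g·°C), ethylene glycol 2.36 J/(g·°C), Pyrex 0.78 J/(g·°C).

T_f ≈ 58.9 °C

Let T be the final temperature. ΣQ_i = 0:
475*0.449*(T − 233) + 428*2.36*(T − 28.4) + 265*0.78*(T − 28.4) = 0
1430.1 T = 84250
T = 84250 / 1430.1 = 58.9 °C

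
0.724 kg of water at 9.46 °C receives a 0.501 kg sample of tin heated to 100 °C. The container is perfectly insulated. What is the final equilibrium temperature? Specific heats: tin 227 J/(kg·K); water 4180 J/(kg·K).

T_f ≈ 12.7 °C

Conservation of energy gives ΣQ = 0:
0.501*227*(T − 100) + 0.724*4180*(T − 9.46) = 0
113.73(T − 100) + 3026.3(T − 9.46) = 0
3140 T = 40002
T = 40002/3140 ≈ 12.74 °C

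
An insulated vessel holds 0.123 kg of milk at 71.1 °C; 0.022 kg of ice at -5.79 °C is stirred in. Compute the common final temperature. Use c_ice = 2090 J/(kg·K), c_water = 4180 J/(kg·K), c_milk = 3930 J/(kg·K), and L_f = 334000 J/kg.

Conservation of energy gives ΣQ = 0:
ice -5.79→0 °C: 0.022×2090×5.79 = 266.22
  latent heat to melt: 0.022×334000 = 7348
  warm the meltwater: 91.96 T
  milk: 483.39(T − 71.1)
575.35 T = 34369 − 7614.2 = 26755
T ≈ 46.50 °C — above 0 °C, consistent with complete melting.

T_f ≈ 46.5 °C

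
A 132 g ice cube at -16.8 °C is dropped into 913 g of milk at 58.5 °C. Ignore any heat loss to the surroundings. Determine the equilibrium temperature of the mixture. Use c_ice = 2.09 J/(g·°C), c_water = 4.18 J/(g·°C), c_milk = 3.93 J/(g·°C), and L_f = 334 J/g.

T_f ≈ 38.9 °C

Energy conservation, ΣQ = 0:
ice -16.8→0 °C: 132·2.09·16.8 = 4634.8; melt ice: 132·334 = 44088; meltwater 0→T: 132·4.18·T = 551.76 T; milk cools: 913·3.93·(T − 58.5) = 3588.1(T − 58.5)
4139.9 T = 209903 − 48723 = 161180
T ≈ 38.93 °C — above 0 °C, consistent with complete melting.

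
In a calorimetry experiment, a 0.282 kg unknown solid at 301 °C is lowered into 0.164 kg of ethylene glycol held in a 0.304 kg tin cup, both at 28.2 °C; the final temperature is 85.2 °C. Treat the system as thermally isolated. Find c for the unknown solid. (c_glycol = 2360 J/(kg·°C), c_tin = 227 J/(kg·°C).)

c ≈ 427 J/(kg·°C)

Conservation of energy gives ΣQ = 0:
0.282×c×(85.2 − 301) + 0.164×2360×(85.2 − 28.2) + 0.304×227×(85.2 − 28.2) = 0
-60.86 c = -25995
c = -25995/-60.86 ≈ 427.2 J/(kg·°C)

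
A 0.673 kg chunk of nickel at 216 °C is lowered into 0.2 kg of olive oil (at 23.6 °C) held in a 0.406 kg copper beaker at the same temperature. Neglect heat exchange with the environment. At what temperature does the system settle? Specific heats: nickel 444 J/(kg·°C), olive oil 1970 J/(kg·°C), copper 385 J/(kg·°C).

T_f ≈ 91.3 °C

Net heat exchanged in the isolated system is zero:
0.673·444·(T − 216) + 0.2·1970·(T − 23.6) + 0.406·385·(T − 23.6) = 0
298.81(T − 216) + 394(T − 23.6) + 156.31(T − 23.6) = 0
849.12 T = 77531
T ≈ 91.31 °C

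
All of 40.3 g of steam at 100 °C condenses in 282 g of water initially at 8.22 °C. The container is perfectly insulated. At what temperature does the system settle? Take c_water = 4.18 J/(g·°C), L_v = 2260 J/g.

Energy balance with sensible and latent terms:
condense steam: −40.3×2260 = −91078; condensate cools 100→T: 40.3×4.18×(T − 100) = 168.45(T − 100); original water: 1178.8(T − 8.22)
1347.2 T = 91078 + 16845 + 9689.4 = 117613
T ≈ 87.30 °C (< 100 °C, so full condensation is consistent).

T_f ≈ 87.3 °C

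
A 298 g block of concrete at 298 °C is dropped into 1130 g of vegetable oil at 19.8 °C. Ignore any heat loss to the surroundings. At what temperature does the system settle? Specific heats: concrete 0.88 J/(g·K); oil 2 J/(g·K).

Heat lost by the concrete equals heat gained by the oil:
298*0.88*(298 − T) = 1130*2*(T − 19.8)
262.24(298 − T) = 2260(T − 19.8)
2522.2 T = 122896  ⇒  T ≈ 48.72 °C

T_f ≈ 48.7 °C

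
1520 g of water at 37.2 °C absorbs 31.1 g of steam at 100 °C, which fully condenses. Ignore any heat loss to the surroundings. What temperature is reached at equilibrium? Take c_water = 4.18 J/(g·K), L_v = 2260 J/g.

T_f ≈ 49.3 °C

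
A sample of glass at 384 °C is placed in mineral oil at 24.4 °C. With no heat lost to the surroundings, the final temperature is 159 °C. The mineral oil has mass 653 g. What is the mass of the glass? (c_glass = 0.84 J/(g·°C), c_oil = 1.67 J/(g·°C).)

m ≈ 777 g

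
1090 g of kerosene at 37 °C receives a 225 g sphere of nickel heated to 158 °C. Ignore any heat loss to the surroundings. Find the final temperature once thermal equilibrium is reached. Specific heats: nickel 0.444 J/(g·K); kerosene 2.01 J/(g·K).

T_f ≈ 42.3 °C

Heat gained plus heat lost sum to zero:
225·0.444·(T − 158) + 1090·2.01·(T − 37) = 0
99.9(T − 158) + 2190.9(T − 37) = 0
2290.8 T = 96847
T ≈ 42.28 °C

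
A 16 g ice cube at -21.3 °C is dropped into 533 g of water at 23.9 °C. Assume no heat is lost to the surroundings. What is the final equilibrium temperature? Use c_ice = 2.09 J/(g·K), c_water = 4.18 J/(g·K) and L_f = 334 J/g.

T_f ≈ 20.6 °C

Energy balance with sensible and latent terms:
ice -21.3→0 °C: 16·2.09·21.3 = 712.27
  melt ice: 16·334 = 5344
  warm the meltwater: 66.88 T
  water cools: 533·4.18·(T − 23.9) = 2227.9(T − 23.9)
2294.8 T = 53248 − 6056.3 = 47191
T ≈ 20.56 °C — above 0 °C, consistent with complete melting.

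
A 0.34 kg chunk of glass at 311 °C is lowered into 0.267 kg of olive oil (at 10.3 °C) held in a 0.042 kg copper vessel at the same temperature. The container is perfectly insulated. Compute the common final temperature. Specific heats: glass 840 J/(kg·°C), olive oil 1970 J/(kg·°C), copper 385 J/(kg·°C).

T_f ≈ 114.0 °C

Setting the total heat transfer to zero:
0.34·840·(T − 311) + 0.267·1970·(T − 10.3) + 0.042·385·(T − 10.3) = 0
285.6(T − 311) + 525.99(T − 10.3) + 16.17(T − 10.3) = 0
827.76 T = 94406
T ≈ 114.05 °C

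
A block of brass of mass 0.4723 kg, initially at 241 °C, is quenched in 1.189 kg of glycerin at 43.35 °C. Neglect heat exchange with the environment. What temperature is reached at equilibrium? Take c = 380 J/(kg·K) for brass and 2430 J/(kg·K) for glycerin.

T_f ≈ 54.9 °C

|Q_brass| = |Q_glycerin|:
0.4723×380×(241 − T) = 1.189×2430×(T − 43.35)
179.47(241 − T) = 2889.3(T − 43.35)
3068.7 T = 168503  ⇒  T ≈ 54.91 °C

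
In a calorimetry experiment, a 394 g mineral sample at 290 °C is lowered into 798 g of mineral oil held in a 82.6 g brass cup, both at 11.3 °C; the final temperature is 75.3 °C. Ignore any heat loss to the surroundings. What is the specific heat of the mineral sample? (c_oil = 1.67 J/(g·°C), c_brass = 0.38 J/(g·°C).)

c ≈ 1.03 J/(g·°C)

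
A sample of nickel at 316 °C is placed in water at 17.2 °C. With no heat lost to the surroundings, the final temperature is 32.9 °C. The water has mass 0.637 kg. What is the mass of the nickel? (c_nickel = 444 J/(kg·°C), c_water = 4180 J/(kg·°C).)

m ≈ 0.333 kg

Conservation of energy gives ΣQ = 0:
m·444·(32.9 − 316) + 0.637·4180·(32.9 − 17.2) = 0
-125696 m = -41804
m = -41804/-125696 ≈ 0.3326 kg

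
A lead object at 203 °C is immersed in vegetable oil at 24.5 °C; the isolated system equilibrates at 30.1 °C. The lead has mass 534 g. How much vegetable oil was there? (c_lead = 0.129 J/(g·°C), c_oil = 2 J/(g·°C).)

Conservation of energy gives ΣQ = 0:
534×0.129×(30.1 − 203) + m×2×(30.1 − 24.5) = 0
11.2 m = 11910
m = 11910/11.2 ≈ 1063 g

m ≈ 1060 g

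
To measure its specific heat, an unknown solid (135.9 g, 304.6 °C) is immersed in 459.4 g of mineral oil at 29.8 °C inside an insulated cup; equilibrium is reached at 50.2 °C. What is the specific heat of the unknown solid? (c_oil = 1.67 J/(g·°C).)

Net heat exchanged in the isolated system is zero:
135.9×c×(50.2 − 304.6) + 459.4×1.67×(50.2 − 29.8) = 0
-34573 c = -15651
c = -15651/-34573 ≈ 0.4527 J/(g·°C)

c ≈ 0.453 J/(g·°C)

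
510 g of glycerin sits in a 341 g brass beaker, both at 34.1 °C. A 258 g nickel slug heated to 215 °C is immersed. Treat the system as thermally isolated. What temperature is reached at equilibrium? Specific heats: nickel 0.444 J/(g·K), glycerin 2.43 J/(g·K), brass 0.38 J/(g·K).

Net heat exchanged in the isolated system is zero:
258×0.444×(T − 215) + 510×2.43×(T − 34.1) + 341×0.38×(T − 34.1) = 0
114.55(T − 215) + 1239.3(T − 34.1) + 129.58(T − 34.1) = 0
(114.55 + 1239.3 + 129.58) T = 114.55×215 + 1239.3×34.1 + 129.58×34.1
T ≈ 48.07 °C

T_f ≈ 48.1 °C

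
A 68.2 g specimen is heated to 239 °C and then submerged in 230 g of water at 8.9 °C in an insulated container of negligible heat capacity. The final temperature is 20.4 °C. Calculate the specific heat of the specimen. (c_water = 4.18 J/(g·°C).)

c ≈ 0.742 J/(g·°C)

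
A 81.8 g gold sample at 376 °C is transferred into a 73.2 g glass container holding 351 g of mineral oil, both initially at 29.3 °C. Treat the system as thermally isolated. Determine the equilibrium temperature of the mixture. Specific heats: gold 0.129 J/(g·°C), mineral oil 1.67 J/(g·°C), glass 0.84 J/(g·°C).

Let T be the final temperature. ΣQ_i = 0:
81.8*0.129*(T − 376) + 351*1.67*(T − 29.3) + 73.2*0.84*(T − 29.3) = 0
(10.55 + 586.17 + 61.49) T = 10.55*376 + 586.17*29.3 + 61.49*29.3
T ≈ 34.86 °C

T_f ≈ 34.9 °C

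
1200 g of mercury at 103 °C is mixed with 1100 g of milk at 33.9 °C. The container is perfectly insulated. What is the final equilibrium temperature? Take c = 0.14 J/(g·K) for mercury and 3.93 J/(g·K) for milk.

T_f ≈ 36.5 °C

With ΣQ=0 the equilibrium temperature is the m·c-weighted mean:
T_f = (168*103 + 4323*33.9) / (168 + 4323)
    = 163854 / 4491 ≈ 36.48 °C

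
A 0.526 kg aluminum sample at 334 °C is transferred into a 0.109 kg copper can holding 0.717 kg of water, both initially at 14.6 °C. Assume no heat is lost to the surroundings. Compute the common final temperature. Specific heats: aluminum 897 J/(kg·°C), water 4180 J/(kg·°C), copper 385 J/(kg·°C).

T_f ≈ 57.5 °C

Energy conservation, ΣQ = 0:
0.526·897·(T − 334) + 0.717·4180·(T − 14.6) + 0.109·385·(T − 14.6) = 0
471.82(T − 334) + 2997.1(T − 14.6) + 41.97(T − 14.6) = 0
3510.8 T = 201958
T = 201958 / 3510.8 = 57.5 °C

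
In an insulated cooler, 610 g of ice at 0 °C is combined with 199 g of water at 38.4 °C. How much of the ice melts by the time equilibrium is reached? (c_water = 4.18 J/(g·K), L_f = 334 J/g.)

m_melted ≈ 95.6 g

Cooling the water to 0 °C releases 199·4.18·38.4 = 31942 J.
Melting all 610 g of ice would need 610·334 = 203740 J.
That's not enough to melt it all — equilibrium is at 0 °C with ice remaining.
Mass melted = 31942/334 ≈ 95.63 g.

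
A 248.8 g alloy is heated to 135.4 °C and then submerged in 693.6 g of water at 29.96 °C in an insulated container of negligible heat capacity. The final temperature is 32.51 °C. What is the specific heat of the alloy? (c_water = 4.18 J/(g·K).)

m_s c (T_s − T_f) = m_water c_water (T_f − T_0):
248.8·c·(135.4 − 32.51) = 693.6·4.18·(32.51 − 29.96)
25599 c = 7393.1  ⇒  c ≈ 0.2888 J/(g·K)

c ≈ 0.289 J/(g·K)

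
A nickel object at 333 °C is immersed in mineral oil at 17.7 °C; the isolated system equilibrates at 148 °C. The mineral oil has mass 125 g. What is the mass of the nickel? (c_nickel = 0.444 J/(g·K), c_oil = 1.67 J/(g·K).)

Heat gained plus heat lost sum to zero:
m·0.444·(148 − 333) + 125·1.67·(148 − 17.7) = 0
-82.14 m = -27200
m = -27200/-82.14 ≈ 331.1 g

m ≈ 331 g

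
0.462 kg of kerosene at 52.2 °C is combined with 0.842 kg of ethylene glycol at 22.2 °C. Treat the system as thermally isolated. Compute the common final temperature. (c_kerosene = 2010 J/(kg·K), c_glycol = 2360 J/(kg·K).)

T_f = Σ m_i c_i T_i / Σ m_i c_i:
T_f = (928.62·52.2 + 1987.1·22.2) / (928.62 + 1987.1)
    = 92588 / 2915.7 ≈ 31.75 °C

T_f ≈ 31.8 °C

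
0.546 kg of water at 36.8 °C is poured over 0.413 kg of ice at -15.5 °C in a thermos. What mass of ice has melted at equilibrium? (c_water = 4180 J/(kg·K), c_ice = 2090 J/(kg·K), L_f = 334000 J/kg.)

Heat available from the water dropping to 0 °C: 0.546×4180×36.8 = 83988 J.
Warming the ice to 0 °C takes 0.413×2090×15.5 = 13379 J, leaving 70609 J for melting.
Fully melting the ice requires m_ice L_f = 0.413×334000 = 137942 J.
Since 70609 < 137942 J, not all the ice melts; equilibrium is at 0 °C.
Mass melted = 70609/334000 ≈ 0.2114 kg.

m_melted ≈ 0.211 kg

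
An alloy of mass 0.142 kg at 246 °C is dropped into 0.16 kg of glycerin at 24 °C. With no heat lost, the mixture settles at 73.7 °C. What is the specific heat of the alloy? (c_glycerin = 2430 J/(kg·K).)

m_s c (T_s − T_f) = m_glycerin c_glycerin (T_f − T_0):
0.142×c×(246 − 73.7) = 0.16×2430×(73.7 − 24)
24.47 c = 19323  ⇒  c ≈ 789.8 J/(kg·K)

c ≈ 790 J/(kg·K)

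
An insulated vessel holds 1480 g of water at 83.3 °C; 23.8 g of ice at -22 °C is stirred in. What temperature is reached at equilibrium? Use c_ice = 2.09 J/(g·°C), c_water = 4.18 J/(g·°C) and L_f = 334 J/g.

T_f ≈ 80.5 °C

Conservation of energy gives ΣQ = 0:
warm ice to 0 °C: 23.8·2.09·(0 − (-22)) = 1094.3
  latent heat to melt: 23.8·334 = 7949.2
  meltwater 0→T: 23.8·4.18·T = 99.48 T
  water cools: 1480·4.18·(T − 83.3) = 6186.4(T − 83.3)
6285.9 T = 515327 − 9043.5 = 506284
T ≈ 80.54 °C (positive, so assuming full melt was valid).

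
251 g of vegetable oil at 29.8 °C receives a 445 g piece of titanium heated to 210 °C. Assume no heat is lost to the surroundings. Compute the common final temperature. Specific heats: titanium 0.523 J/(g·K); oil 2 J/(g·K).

Set heat shed by the hot body equal to heat absorbed by the cold body:
445×0.523×(210 − T) = 251×2×(T − 29.8)
232.74(210 − T) = 502(T − 29.8)
734.74 T = 63834  ⇒  T ≈ 86.88 °C

T_f ≈ 86.9 °C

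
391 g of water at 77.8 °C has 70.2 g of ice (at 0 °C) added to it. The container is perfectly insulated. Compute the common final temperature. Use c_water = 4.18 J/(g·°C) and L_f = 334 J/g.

T_f ≈ 53.8 °C

Setting the total heat transfer to zero:
latent heat to melt: 70.2×334 = 23447; meltwater 0→T: 70.2×4.18×T = 293.44 T; water: 1634.4(T − 77.8)
1927.8 T = 127155 − 23447 = 103708
T ≈ 53.80 °C — above 0 °C, consistent with complete melting.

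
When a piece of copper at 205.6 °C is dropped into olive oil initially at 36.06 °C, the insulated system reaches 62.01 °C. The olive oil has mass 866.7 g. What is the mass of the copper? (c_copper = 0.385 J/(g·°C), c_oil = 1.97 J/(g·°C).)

m ≈ 801 g

|Q_copper| = |Q_oil|:
m×0.385×(205.6 − 62.01) = 866.7×1.97×(62.01 − 36.06)
55.28 m = 44307  ⇒  m ≈ 801.5 g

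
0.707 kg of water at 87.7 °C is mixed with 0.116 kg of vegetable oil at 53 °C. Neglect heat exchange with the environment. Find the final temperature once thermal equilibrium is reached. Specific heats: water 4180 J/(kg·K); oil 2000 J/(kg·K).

Let T be the final temperature. ΣQ_i = 0:
0.707×4180×(T − 87.7) + 0.116×2000×(T − 53) = 0
(2955.3 + 232) T = 2955.3×87.7 + 232×53
T = 271472/3187.3 ≈ 85.17 °C

T_f ≈ 85.2 °C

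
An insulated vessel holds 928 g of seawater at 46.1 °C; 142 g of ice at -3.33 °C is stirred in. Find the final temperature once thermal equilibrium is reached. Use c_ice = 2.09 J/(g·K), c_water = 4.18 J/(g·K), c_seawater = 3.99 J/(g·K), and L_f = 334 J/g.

T_f ≈ 28.5 °C

Energy conservation, ΣQ = 0:
ice -3.33→0 °C: 142×2.09×3.33 = 988.28
  latent heat to melt: 142×334 = 47428
  meltwater 0→T: 142×4.18×T = 593.56 T
  seawater cools: 928×3.99×(T − 46.1) = 3702.7(T − 46.1)
4296.3 T = 170695 − 48416 = 122279
T ≈ 28.46 °C. Since T > 0 °C, the all-ice-melts assumption holds.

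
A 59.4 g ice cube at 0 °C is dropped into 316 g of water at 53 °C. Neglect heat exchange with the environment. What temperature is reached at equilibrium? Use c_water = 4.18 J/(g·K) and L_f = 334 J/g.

T_f ≈ 32.0 °C

Setting the total heat transfer to zero:
latent heat to melt: 59.4×334 = 19840
  meltwater 0→T: 59.4×4.18×T = 248.29 T
  water: 1320.9(T − 53)
1569.2 T = 70007 − 19840 = 50167
T ≈ 31.97 °C (positive, so assuming full melt was valid).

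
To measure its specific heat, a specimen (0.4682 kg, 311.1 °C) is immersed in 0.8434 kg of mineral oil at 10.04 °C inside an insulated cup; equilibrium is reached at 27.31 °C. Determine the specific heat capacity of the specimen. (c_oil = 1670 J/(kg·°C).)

c ≈ 183 J/(kg·°C)

Heat lost by the specimen = heat gained by the oil:
0.4682×c×(311.1 − 27.31) = 0.8434×1670×(27.31 − 10.04)
132.87 c = 24324  ⇒  c ≈ 183.1 J/(kg·°C)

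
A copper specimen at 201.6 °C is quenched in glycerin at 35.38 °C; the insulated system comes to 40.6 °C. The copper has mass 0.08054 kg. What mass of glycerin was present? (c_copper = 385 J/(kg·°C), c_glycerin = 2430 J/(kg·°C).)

|Q_copper| = |Q_glycerin|:
0.08054×385×(201.6 − 40.6) = m×2430×(40.6 − 35.38)
12685 m = 4992.3  ⇒  m ≈ 0.3936 kg

m ≈ 0.394 kg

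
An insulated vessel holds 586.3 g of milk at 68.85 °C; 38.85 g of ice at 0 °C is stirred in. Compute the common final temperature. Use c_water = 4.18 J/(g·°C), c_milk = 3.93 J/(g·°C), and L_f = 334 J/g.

T_f ≈ 59.1 °C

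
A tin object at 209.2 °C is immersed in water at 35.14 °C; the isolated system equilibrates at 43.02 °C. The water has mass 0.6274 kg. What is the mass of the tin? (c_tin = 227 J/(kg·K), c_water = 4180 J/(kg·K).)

|Q_tin| = |Q_water|:
m×227×(209.2 − 43.02) = 0.6274×4180×(43.02 − 35.14)
37723 m = 20666  ⇒  m ≈ 0.5478 kg

m ≈ 0.548 kg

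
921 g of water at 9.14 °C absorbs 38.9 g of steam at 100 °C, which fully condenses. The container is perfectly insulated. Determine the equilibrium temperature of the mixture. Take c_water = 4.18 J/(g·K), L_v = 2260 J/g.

Let T be the final temperature. ΣQ_i = 0:
latent heat released on condensation: 38.9·2260 = 87914; condensed water 100 °C→T: 162.6(T − 100); original water: 3849.8(T − 9.14)
4012.4 T = 87914 + 16260 + 35187 = 139361
T ≈ 34.73 °C, under the boiling point, so the assumption holds.

T_f ≈ 34.7 °C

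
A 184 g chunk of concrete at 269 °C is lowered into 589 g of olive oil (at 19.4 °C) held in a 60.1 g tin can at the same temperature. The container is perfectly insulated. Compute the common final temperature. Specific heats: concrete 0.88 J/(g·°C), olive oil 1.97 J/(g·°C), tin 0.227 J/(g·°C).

T_f ≈ 49.7 °C

Let T be the final temperature. ΣQ_i = 0:
184*0.88*(T − 269) + 589*1.97*(T − 19.4) + 60.1*0.227*(T − 19.4) = 0
1335.9 T = 66332
T = 66332/1335.9 ≈ 49.65 °C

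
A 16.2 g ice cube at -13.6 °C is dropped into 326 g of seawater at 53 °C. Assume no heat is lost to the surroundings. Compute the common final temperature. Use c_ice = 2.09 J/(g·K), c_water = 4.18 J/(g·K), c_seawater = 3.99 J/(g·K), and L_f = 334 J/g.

Sum of m c ΔT and latent-heat terms is zero:
warm ice to 0 °C: 16.2·2.09·(0 − (-13.6)) = 460.47
  melt ice: 16.2·334 = 5410.8
  warm the meltwater: 67.72 T
  seawater: 1300.7(T − 53)
1368.5 T = 68939 − 5871.3 = 63068
T ≈ 46.09 °C. Since T > 0 °C, the all-ice-melts assumption holds.

T_f ≈ 46.1 °C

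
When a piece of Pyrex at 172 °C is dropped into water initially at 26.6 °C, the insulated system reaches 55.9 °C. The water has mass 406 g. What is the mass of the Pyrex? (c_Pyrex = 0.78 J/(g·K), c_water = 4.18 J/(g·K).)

m ≈ 549 g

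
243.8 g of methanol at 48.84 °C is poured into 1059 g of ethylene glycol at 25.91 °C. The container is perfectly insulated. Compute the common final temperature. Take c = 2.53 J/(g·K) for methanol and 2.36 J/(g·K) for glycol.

T_f ≈ 30.4 °C

Net heat exchanged in the isolated system is zero:
243.8*2.53*(T − 48.84) + 1059*2.36*(T − 25.91) = 0
(616.81 + 2499.2) T = 616.81*48.84 + 2499.2*25.91
T = 94881/3116.1 ≈ 30.45 °C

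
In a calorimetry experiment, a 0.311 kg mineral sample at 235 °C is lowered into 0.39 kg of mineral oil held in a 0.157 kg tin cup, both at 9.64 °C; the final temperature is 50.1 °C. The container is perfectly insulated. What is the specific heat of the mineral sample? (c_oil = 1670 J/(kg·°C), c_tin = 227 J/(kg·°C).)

Net heat exchanged in the isolated system is zero:
0.311×c×(50.1 − 235) + 0.39×1670×(50.1 − 9.64) + 0.157×227×(50.1 − 9.64) = 0
-57.5 c = -27794
c = -27794/-57.5 ≈ 483.3 J/(kg·°C)

c ≈ 483 J/(kg·°C)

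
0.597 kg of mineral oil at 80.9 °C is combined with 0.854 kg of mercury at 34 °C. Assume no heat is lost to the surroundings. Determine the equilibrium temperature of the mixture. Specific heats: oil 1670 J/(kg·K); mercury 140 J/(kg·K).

Heat gained plus heat lost sum to zero:
0.597×1670×(T − 80.9) + 0.854×140×(T − 34) = 0
1116.5 T = 84722
T = 84722 / 1116.5 = 75.9 °C

T_f ≈ 75.9 °C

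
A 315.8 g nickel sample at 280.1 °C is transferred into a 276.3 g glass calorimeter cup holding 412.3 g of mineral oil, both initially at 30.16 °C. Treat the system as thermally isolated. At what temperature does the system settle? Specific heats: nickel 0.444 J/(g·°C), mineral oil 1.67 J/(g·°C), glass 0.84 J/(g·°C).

T_f ≈ 63.2 °C

With ΣQ=0 the equilibrium temperature is the m·c-weighted mean:
T_f = (140.22·280.1 + 688.54·30.16 + 232.09·30.16) / (140.22 + 688.54 + 232.09)
    = 67041 / 1060.8 ≈ 63.20 °C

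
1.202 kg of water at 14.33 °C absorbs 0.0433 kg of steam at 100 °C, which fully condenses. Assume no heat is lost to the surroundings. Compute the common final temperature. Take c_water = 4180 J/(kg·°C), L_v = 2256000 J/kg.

Setting the total heat transfer to zero:
latent heat released on condensation: 0.0433×2256000 = 97685
  condensed water 100 °C→T: 180.99(T − 100)
  original water: 5024.4(T − 14.33)
5205.4 T = 97685 + 18099 + 71999 = 187783
T ≈ 36.08 °C, under the boiling point, so the assumption holds.

T_f ≈ 36.1 °C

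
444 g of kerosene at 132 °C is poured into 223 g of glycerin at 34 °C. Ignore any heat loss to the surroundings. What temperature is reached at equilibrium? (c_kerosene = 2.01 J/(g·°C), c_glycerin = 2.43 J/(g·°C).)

T_f ≈ 95.0 °C

Conservation of energy gives ΣQ = 0:
444×2.01×(T − 132) + 223×2.43×(T − 34) = 0
892.44(T − 132) + 541.89(T − 34) = 0
(892.44 + 541.89) T = 892.44×132 + 541.89×34
T ≈ 94.98 °C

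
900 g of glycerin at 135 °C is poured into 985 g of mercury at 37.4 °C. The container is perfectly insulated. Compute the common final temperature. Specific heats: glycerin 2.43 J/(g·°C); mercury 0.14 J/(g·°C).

T_f ≈ 129.2 °C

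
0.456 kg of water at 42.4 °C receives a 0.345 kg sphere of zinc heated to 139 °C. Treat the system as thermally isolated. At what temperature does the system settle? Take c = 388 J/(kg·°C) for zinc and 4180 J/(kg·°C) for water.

|Q_zinc| = |Q_water|:
0.345×388×(139 − T) = 0.456×4180×(T − 42.4)
133.86(139 − T) = 1906.1(T − 42.4)
2039.9 T = 99424  ⇒  T ≈ 48.74 °C

T_f ≈ 48.7 °C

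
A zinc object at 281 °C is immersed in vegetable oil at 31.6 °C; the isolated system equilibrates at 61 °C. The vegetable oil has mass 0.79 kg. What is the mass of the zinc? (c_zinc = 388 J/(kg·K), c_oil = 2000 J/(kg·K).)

Setting the total heat transfer to zero:
m×388×(61 − 281) + 0.79×2000×(61 − 31.6) = 0
-85360 m = -46452
m = -46452/-85360 ≈ 0.5442 kg

m ≈ 0.544 kg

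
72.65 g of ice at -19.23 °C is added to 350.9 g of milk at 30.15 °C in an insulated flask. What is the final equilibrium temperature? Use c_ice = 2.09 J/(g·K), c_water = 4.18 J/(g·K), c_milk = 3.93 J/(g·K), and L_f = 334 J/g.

Energy conservation, ΣQ = 0:
ice -19.23→0 °C: 72.65·2.09·19.23 = 2919.9
  latent heat to melt: 72.65·334 = 24265
  warm the meltwater: 303.68 T
  milk: 1379(T − 30.15)
1682.7 T = 41578 − 27185 = 14393
T ≈ 8.55 °C (positive, so assuming full melt was valid).

T_f ≈ 8.6 °C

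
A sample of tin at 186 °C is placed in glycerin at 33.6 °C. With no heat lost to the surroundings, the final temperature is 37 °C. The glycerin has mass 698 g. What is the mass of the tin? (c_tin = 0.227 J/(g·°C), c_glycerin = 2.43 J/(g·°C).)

|Q_tin| = |Q_glycerin|:
m·0.227·(186 − 37) = 698·2.43·(37 − 33.6)
33.82 m = 5766.9  ⇒  m ≈ 170.5 g

m ≈ 171 g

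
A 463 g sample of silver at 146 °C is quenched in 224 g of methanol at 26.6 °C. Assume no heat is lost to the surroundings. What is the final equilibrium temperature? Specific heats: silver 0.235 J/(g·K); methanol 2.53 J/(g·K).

Setting the total heat transfer to zero:
463×0.235×(T − 146) + 224×2.53×(T − 26.6) = 0
108.8(T − 146) + 566.72(T − 26.6) = 0
(108.8 + 566.72) T = 108.8×146 + 566.72×26.6
T = 30960 / 675.52 = 45.8 °C

T_f ≈ 45.8 °C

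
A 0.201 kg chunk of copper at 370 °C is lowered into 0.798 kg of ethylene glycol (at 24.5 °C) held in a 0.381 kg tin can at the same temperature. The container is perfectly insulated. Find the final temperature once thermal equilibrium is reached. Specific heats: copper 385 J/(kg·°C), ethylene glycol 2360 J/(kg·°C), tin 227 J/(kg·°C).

Setting the total heat transfer to zero:
0.201·385·(T − 370) + 0.798·2360·(T − 24.5) + 0.381·227·(T − 24.5) = 0
77.39(T − 370) + 1883.3(T − 24.5) + 86.49(T − 24.5) = 0
(77.39 + 1883.3 + 86.49) T = 77.39·370 + 1883.3·24.5 + 86.49·24.5
T ≈ 37.56 °C

T_f ≈ 37.6 °C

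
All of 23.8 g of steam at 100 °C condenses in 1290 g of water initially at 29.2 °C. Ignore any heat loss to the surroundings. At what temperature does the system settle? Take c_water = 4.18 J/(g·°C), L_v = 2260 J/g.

T_f ≈ 40.3 °C

Conservation of energy gives ΣQ = 0:
steam→water at 100 °C releases m L_v = 23.8·2260 = 53788; condensate cools 100→T: 23.8·4.18·(T − 100) = 99.48(T − 100); water warms: 1290·4.18·(T − 29.2) = 5392.2(T − 29.2)
5491.7 T = 53788 + 9948.4 + 157452 = 221189
T ≈ 40.28 °C (< 100 °C, so full condensation is consistent).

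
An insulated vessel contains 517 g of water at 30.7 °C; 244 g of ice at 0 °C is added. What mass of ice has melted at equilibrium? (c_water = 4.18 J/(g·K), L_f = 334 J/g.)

m_melted ≈ 199 g

Heat available from the water dropping to 0 °C: 517·4.18·30.7 = 66345 J.
Melting all 244 g of ice would need 244·334 = 81496 J.
66345 J < 81496 J, so only part of the ice melts and the system sits at 0 °C.
m_melt = 66345 / L_f = 198.6 g.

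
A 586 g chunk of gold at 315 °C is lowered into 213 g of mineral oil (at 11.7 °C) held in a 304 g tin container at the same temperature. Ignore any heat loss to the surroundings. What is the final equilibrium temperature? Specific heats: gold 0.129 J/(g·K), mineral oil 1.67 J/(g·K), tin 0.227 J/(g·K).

Setting the total heat transfer to zero:
586×0.129×(T − 315) + 213×1.67×(T − 11.7) + 304×0.227×(T − 11.7) = 0
75.59(T − 315) + 355.71(T − 11.7) + 69.01(T − 11.7) = 0
500.31 T = 28781
T ≈ 57.53 °C

T_f ≈ 57.5 °C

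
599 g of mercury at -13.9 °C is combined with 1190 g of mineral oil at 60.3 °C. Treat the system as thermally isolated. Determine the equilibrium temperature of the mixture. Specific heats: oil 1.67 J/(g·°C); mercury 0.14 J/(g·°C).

T_f ≈ 57.3 °C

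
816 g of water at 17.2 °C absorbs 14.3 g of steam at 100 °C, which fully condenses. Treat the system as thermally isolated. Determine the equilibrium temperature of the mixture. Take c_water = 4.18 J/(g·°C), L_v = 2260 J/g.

T_f ≈ 27.9 °C

Energy balance with sensible and latent terms:
steam→water at 100 °C releases m L_v = 14.3×2260 = 32318
  condensed water 100 °C→T: 59.77(T − 100)
  water warms: 816×4.18×(T − 17.2) = 3410.9(T − 17.2)
3470.7 T = 32318 + 5977.4 + 58667 = 96963
T ≈ 27.94 °C (< 100 °C, so full condensation is consistent).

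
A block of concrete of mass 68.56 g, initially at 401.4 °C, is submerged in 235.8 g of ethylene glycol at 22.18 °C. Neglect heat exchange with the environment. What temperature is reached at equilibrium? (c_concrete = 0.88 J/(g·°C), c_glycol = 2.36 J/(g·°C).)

T_f ≈ 59.3 °C

Taking heat into each body as positive, Σ m c ΔT = 0:
68.56*0.88*(T − 401.4) + 235.8*2.36*(T − 22.18) = 0
60.33(T − 401.4) + 556.49(T − 22.18) = 0
616.82 T = 36560
T = 36560 / 616.82 = 59.3 °C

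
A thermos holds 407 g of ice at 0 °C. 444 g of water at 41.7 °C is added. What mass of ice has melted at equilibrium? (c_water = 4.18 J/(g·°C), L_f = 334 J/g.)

m_melted ≈ 232 g

Water can give up m c ΔT = 444·4.18·41.7 = 77392 J before reaching 0 °C.
Melting all 407 g of ice would need 407·334 = 135938 J.
Since 77392 < 135938 J, not all the ice melts; equilibrium is at 0 °C.
Mass melted = 77392/334 ≈ 231.7 g.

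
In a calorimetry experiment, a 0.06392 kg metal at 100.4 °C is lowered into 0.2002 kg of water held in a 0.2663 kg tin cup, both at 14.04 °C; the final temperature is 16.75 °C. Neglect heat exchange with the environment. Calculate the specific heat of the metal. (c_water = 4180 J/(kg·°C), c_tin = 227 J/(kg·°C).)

Net heat exchanged in the isolated system is zero:
0.06392·c·(16.75 − 100.4) + 0.2002·4180·(16.75 − 14.04) + 0.2663·227·(16.75 − 14.04) = 0
-5.347 c = -2431.6
c = -2431.6/-5.347 ≈ 454.8 J/(kg·°C)

c ≈ 455 J/(kg·°C)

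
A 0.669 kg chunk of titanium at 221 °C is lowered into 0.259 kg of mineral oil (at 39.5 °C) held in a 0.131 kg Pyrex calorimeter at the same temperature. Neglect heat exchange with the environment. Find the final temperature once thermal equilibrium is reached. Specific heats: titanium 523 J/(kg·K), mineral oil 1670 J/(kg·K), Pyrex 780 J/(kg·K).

Heat gained plus heat lost sum to zero:
0.669·523·(T − 221) + 0.259·1670·(T − 39.5) + 0.131·780·(T − 39.5) = 0
349.89(T − 221) + 432.53(T − 39.5) + 102.18(T − 39.5) = 0
(349.89 + 432.53 + 102.18) T = 349.89·221 + 432.53·39.5 + 102.18·39.5
T ≈ 111.29 °C

T_f ≈ 111.3 °C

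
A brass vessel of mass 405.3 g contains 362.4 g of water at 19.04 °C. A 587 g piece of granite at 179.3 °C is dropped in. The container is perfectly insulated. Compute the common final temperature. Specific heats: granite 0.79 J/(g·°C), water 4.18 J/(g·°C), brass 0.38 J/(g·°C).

T_f ≈ 53.9 °C

Net heat exchanged in the isolated system is zero:
587·0.79·(T − 179.3) + 362.4·4.18·(T − 19.04) + 405.3·0.38·(T − 19.04) = 0
463.73(T − 179.3) + 1514.8(T − 19.04) + 154.01(T − 19.04) = 0
2132.6 T = 114922
T = 114922/2132.6 ≈ 53.89 °C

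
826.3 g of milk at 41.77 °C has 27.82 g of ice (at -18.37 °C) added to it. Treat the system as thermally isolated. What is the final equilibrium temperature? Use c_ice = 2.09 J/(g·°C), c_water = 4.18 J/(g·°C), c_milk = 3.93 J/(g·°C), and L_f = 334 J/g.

Let T be the final temperature. ΣQ_i = 0:
ice -18.37→0 °C: 27.82×2.09×18.37 = 1068.1
  melt ice: 27.82×334 = 9291.9
  meltwater 0→T: 27.82×4.18×T = 116.29 T
  milk cools: 826.3×3.93×(T − 41.77) = 3247.4(T − 41.77)
3363.6 T = 135642 − 10360 = 125282
T ≈ 37.25 °C. Since T > 0 °C, the all-ice-melts assumption holds.

T_f ≈ 37.2 °C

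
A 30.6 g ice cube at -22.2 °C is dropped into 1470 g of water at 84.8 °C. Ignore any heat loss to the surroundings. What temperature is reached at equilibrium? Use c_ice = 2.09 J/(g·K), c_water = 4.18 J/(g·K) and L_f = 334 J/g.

T_f ≈ 81.2 °C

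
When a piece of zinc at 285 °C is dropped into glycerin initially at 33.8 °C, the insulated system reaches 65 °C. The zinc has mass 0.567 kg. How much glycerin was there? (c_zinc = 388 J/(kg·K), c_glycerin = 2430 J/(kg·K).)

m ≈ 0.638 kg

|Q_zinc| = |Q_glycerin|:
0.567×388×(285 − 65) = m×2430×(65 − 33.8)
75816 m = 48399  ⇒  m ≈ 0.6384 kg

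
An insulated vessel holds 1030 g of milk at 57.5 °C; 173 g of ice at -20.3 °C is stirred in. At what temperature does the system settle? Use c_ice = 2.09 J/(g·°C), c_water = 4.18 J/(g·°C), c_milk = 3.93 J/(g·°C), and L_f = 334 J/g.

T_f ≈ 35.1 °C

Heat gained plus heat lost sum to zero:
ice -20.3→0 °C: 173×2.09×20.3 = 7339.9; fusion: m_ice L_f = 173×334 = 57782; warm the meltwater: 723.14 T; milk cools: 1030×3.93×(T − 57.5) = 4047.9(T − 57.5)
4771 T = 232754 − 65122 = 167632
T ≈ 35.14 °C (positive, so assuming full melt was valid).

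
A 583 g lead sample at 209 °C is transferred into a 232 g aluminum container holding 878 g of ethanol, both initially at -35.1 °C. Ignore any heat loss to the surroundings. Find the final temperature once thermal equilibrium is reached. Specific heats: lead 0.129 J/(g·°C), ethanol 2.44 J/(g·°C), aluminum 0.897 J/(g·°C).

T_f ≈ -27.5 °C

Let T be the final temperature. ΣQ_i = 0:
583*0.129*(T − 209) + 878*2.44*(T − (-35.1)) + 232*0.897*(T − (-35.1)) = 0
75.21(T − 209) + 2142.3(T − (-35.1)) + 208.1(T − (-35.1)) = 0
2425.6 T = -66782
T = -66782 / 2425.6 = -27.5 °C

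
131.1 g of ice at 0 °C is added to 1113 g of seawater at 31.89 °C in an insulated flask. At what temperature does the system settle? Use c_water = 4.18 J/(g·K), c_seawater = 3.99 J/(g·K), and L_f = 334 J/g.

T_f ≈ 19.6 °C

Energy conservation, ΣQ = 0:
fusion: m_ice L_f = 131.1×334 = 43787; warm the meltwater: 548 T; seawater cools: 1113×3.99×(T − 31.89) = 4440.9(T − 31.89)
4988.9 T = 141619 − 43787 = 97832
T ≈ 19.61 °C — above 0 °C, consistent with complete melting.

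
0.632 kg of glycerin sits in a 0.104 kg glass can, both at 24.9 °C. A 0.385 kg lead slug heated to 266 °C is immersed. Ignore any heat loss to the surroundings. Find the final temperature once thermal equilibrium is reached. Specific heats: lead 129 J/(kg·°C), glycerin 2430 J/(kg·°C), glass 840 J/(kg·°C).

T_f ≈ 32.1 °C

Heat gained plus heat lost sum to zero:
0.385*129*(T − 266) + 0.632*2430*(T − 24.9) + 0.104*840*(T − 24.9) = 0
(49.66 + 1535.8 + 87.36) T = 49.66*266 + 1535.8*24.9 + 87.36*24.9
T = 53627 / 1672.8 = 32.1 °C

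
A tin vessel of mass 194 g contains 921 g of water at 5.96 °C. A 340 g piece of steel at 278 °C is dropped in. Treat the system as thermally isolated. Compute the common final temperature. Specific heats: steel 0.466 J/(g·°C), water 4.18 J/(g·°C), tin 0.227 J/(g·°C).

Heat gained plus heat lost sum to zero:
340·0.466·(T − 278) + 921·4.18·(T − 5.96) + 194·0.227·(T − 5.96) = 0
(158.44 + 3849.8 + 44.04) T = 158.44·278 + 3849.8·5.96 + 44.04·5.96
T = 67253 / 4052.3 = 16.6 °C

T_f ≈ 16.6 °C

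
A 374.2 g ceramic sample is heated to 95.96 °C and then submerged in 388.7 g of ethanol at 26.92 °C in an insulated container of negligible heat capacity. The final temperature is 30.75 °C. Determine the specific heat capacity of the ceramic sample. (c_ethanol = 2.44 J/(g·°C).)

Setting the total heat transfer to zero:
374.2×c×(30.75 − 95.96) + 388.7×2.44×(30.75 − 26.92) = 0
-24402 c = -3632.5
c = -3632.5/-24402 ≈ 0.1489 J/(g·°C)

c ≈ 0.149 J/(g·°C)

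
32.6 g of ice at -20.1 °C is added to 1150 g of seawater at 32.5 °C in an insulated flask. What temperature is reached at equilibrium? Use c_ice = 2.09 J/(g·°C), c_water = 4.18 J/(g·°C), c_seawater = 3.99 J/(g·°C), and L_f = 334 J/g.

Net heat exchanged in the isolated system is zero:
warm ice to 0 °C: 32.6×2.09×(0 − (-20.1)) = 1369.5
  latent heat to melt: 32.6×334 = 10888
  meltwater 0→T: 32.6×4.18×T = 136.27 T
  seawater: 4588.5(T − 32.5)
4724.8 T = 149126 − 12258 = 136868
T ≈ 28.97 °C (positive, so assuming full melt was valid).

T_f ≈ 29.0 °C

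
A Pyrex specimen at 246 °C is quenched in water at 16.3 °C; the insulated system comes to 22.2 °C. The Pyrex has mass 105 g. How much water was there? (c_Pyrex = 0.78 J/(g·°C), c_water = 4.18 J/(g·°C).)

m ≈ 743 g

Net heat exchanged in the isolated system is zero:
105×0.78×(22.2 − 246) + m×4.18×(22.2 − 16.3) = 0
24.66 m = 18329
m = 18329/24.66 ≈ 743.2 g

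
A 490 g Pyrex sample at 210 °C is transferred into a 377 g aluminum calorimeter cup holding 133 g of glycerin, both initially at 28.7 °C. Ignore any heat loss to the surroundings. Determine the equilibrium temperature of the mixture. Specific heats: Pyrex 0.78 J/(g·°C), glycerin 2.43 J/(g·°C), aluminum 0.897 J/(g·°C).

T_f ≈ 95.1 °C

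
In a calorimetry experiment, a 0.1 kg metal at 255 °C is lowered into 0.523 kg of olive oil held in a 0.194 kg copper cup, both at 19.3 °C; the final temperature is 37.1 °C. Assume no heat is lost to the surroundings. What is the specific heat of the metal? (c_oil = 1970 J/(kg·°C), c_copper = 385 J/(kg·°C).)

c ≈ 903 J/(kg·°C)

Conservation of energy gives ΣQ = 0:
0.1·c·(37.1 − 255) + 0.523·1970·(37.1 − 19.3) + 0.194·385·(37.1 − 19.3) = 0
-21.79 c = -19669
c = -19669/-21.79 ≈ 902.7 J/(kg·°C)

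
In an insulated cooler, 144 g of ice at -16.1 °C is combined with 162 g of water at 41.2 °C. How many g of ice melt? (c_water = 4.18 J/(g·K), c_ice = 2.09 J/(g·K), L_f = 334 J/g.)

m_melted ≈ 69 g

Cooling the water to 0 °C releases 162×4.18×41.2 = 27899 J.
Of that, 144×2.09×16.1 = 4845.5 J goes to bring the ice to 0 °C, leaving 23054 J.
Melting all 144 g of ice would need 144×334 = 48096 J.
Since 23054 < 48096 J, not all the ice melts; equilibrium is at 0 °C.
Mass melted = 23054/334 ≈ 69.02 g.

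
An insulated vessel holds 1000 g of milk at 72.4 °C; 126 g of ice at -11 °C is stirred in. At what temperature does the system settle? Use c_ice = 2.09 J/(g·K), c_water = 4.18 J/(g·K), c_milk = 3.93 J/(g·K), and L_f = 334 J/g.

Heat gained plus heat lost sum to zero:
ice -11→0 °C: 126×2.09×11 = 2896.7
  melt ice: 126×334 = 42084
  warm the meltwater: 526.68 T
  milk: 3930(T − 72.4)
4456.7 T = 284532 − 44981 = 239551
T ≈ 53.75 °C (positive, so assuming full melt was valid).

T_f ≈ 53.8 °C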